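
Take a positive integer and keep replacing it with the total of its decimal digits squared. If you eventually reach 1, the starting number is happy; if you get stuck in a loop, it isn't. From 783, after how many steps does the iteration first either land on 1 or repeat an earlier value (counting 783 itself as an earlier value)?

783 → 7² + 8² + 3² = 122
122 → 1² + 2² + 2² = 9
9 → 9² = 81
81 → 8² + 1² = 65
65 → 6² + 5² = 61
61 → 6² + 1² = 37
37 → 3² + 7² = 58
58 → 5² + 8² = 89
89 → 8² + 9² = 145
145 → 1² + 4² + 5² = 42
42 → 4² + 2² = 20
20 → 2² + 0² = 4
4 → 4² = 16
16 → 1² + 6² = 37  — 37 repeats.
That took 14 steps.

14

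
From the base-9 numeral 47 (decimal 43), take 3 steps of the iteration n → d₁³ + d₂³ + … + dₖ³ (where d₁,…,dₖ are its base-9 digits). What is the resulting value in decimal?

43 = (4,7)_9 → 4³ + 7³ = 407
407 = (5,0,2)_9 → 5³ + 0³ + 2³ = 133
133 = (1,5,7)_9 → 1³ + 5³ + 7³ = 469

469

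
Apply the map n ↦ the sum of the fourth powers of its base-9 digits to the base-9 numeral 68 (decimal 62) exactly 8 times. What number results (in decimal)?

62 = (6,8)_9 → 6⁴ + 8⁴ = 5392
5392 = (7,3,5,1)_9 → 7⁴ + 3⁴ + 5⁴ + 1⁴ = 3108
3108 = (4,2,3,3)_9 → 4⁴ + 2⁴ + 3⁴ + 3⁴ = 434
434 = (5,3,2)_9 → 5⁴ + 3⁴ + 2⁴ = 722
722 = (8,8,2)_9 → 8⁴ + 8⁴ + 2⁴ = 8208
8208 = (1,2,2,3,0)_9 → 1⁴ + 2⁴ + 2⁴ + 3⁴ + 0⁴ = 114
114 = (1,3,6)_9 → 1⁴ + 3⁴ + 6⁴ = 1378
1378 = (1,8,0,1)_9 → 1⁴ + 8⁴ + 0⁴ + 1⁴ = 4098

4098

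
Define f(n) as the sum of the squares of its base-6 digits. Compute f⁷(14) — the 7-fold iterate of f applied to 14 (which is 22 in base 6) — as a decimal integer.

14 = (2,2)_6 → 2² + 2² = 4 + 4 = 8
8 = (1,2)_6 → 1² + 2² = 1 + 4 = 5
5 = (5)_6 → 5² = 25
25 = (4,1)_6 → 4² + 1² = 16 + 1 = 17
17 = (2,5)_6 → 2² + 5² = 4 + 25 = 29
29 = (4,5)_6 → 4² + 5² = 16 + 25 = 41
41 = (1,0,5)_6 → 1² + 0² + 5² = 1 + 0 + 25 = 26

26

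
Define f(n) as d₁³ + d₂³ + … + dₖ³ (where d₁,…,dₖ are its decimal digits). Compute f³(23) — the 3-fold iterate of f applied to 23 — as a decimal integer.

134

23 → 35
35 → 152
152 → 134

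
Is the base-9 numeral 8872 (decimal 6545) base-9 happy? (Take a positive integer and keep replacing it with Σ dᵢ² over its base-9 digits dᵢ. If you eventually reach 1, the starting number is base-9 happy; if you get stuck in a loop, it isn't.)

6545 = (8,8,7,2)_9 → 8² + 8² + 7² + 2² = 181
181 = (2,2,1)_9 → 2² + 2² + 1² = 9
9 = (1,0)_9 → 1² + 0² = 1  — reached 1.

base-9 happy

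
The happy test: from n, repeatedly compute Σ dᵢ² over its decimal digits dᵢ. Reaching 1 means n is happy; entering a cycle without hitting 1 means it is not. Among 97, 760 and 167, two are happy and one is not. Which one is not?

97: 97 → 130 → 10 → 1  — reaches 1 (happy)
760: 760 → 85 → 89 → 145 → 42 → 20 → 4 → 16 → 37 → 58 → 89  — repeats 89 (not happy)
167: 167 → 86 → 100 → 1  — reaches 1 (happy)

760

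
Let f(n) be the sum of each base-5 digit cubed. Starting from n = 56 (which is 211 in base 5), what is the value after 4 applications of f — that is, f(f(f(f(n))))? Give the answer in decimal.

56 = (2,1,1)_5 → 2³ + 1³ + 1³ = 10
10 = (2,0)_5 → 2³ + 0³ = 8
8 = (1,3)_5 → 1³ + 3³ = 28
28 = (1,0,3)_5 → 1³ + 0³ + 3³ = 28

28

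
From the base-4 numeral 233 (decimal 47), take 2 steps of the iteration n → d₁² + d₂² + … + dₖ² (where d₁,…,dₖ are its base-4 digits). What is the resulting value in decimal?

47 = (2,3,3)_4 → 2² + 3² + 3² = 4 + 9 + 9 = 22
22 = (1,1,2)_4 → 1² + 1² + 2² = 1 + 1 + 4 = 6

6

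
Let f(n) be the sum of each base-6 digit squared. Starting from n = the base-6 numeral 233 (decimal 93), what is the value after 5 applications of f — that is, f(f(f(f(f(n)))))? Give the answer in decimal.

41

93 = (2,3,3)_6 → 2² + 3² + 3² = 4 + 9 + 9 = 22
22 = (3,4)_6 → 3² + 4² = 9 + 16 = 25
25 = (4,1)_6 → 4² + 1² = 16 + 1 = 17
17 = (2,5)_6 → 2² + 5² = 4 + 25 = 29
29 = (4,5)_6 → 4² + 5² = 16 + 25 = 41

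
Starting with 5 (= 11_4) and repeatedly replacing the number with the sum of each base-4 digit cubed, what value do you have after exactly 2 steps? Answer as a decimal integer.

8

5 = (1,1)_4 → 1³ + 1³ = 1 + 1 = 2
2 = (2)_4 → 2³ = 8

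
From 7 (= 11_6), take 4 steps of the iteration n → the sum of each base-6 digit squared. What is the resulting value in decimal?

20

7 = (1,1)_6 → 1² + 1² = 2
2 = (2)_6 → 2² = 4
4 = (4)_6 → 4² = 16
16 = (2,4)_6 → 2² + 4² = 20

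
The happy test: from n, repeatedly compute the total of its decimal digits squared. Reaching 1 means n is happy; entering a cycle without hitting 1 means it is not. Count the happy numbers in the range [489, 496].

2

489: 489 → 161 → 38 → 73 → 58 → 89 → 145 → 42 → 20 → 4 → 16 → 37 → 58  — not happy
490: 490 → 97 → 130 → 10 → 1  — happy
491: 491 → 98 → 145 → 42 → 20 → 4 → 16 → 37 → 58 → 89 → 145  — not happy
492: 492 → 101 → 2 → 4 → 16 → 37 → 58 → 89 → 145 → 42 → 20 → 4  — not happy
493: 493 → 106 → 37 → 58 → 89 → 145 → 42 → 20 → 4 → 16 → 37  — not happy
494: 494 → 113 → 11 → 2 → 4 → 16 → 37 → 58 → 89 → 145 → 42 → 20 → 4  — not happy
495: 495 → 122 → 9 → 81 → 65 → 61 → 37 → 58 → 89 → 145 → 42 → 20 → 4 → 16 → 37  — not happy
496: 496 → 133 → 19 → 82 → 68 → 100 → 1  — happy
happy: 490, 496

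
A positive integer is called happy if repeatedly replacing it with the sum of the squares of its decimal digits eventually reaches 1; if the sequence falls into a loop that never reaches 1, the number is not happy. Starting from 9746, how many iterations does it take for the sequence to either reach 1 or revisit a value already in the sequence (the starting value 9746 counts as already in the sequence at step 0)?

9746 → 9² + 7² + 4² + 6² = 81 + 49 + 16 + 36 = 182
182 → 1² + 8² + 2² = 1 + 64 + 4 = 69
69 → 6² + 9² = 36 + 81 = 117
117 → 1² + 1² + 7² = 1 + 1 + 49 = 51
51 → 5² + 1² = 25 + 1 = 26
26 → 2² + 6² = 4 + 36 = 40
40 → 4² + 0² = 16 + 0 = 16
16 → 1² + 6² = 1 + 36 = 37
37 → 3² + 7² = 9 + 49 = 58
58 → 5² + 8² = 25 + 64 = 89
89 → 8² + 9² = 64 + 81 = 145
145 → 1² + 4² + 5² = 1 + 16 + 25 = 42
42 → 4² + 2² = 16 + 4 = 20
20 → 2² + 0² = 4 + 0 = 4
4 → 4² = 16  — 16 repeats.
That took 15 steps.

15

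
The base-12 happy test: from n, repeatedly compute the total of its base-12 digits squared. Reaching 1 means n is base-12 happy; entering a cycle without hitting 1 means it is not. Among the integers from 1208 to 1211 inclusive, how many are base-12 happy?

1

1208: 1208 → 144 → 1  — base-12 happy
1209: 1209 → 161 → 27 → 13 → 2 → 4 → 16 → 17 → 26 → 8 → 64 → 41 → 34 → 104 → 128 → 164 → 66 → 61 → 26  — not base-12 happy
1210: 1210 → 180 → 10 → 100 → 80 → 100  — not base-12 happy
1211: 1211 → 201 → 98 → 68 → 89 → 74 → 40 → 25 → 5 → 25  — not base-12 happy
base-12 happy: 1208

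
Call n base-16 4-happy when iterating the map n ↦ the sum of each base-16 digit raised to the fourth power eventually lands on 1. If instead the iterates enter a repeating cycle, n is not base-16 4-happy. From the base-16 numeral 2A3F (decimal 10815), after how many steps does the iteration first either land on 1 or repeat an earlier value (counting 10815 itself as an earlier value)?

10815 = (2,10,3,15)_16 → 2⁴ + 10⁴ + 3⁴ + 15⁴ = 60722
60722 = (14,13,3,2)_16 → 14⁴ + 13⁴ + 3⁴ + 2⁴ = 67074
67074 = (1,0,6,0,2)_16 → 1⁴ + 0⁴ + 6⁴ + 0⁴ + 2⁴ = 1313
1313 = (5,2,1)_16 → 5⁴ + 2⁴ + 1⁴ = 642
642 = (2,8,2)_16 → 2⁴ + 8⁴ + 2⁴ = 4128
4128 = (1,0,2,0)_16 → 1⁴ + 0⁴ + 2⁴ + 0⁴ = 17
17 = (1,1)_16 → 1⁴ + 1⁴ = 2
2 = (2)_16 → 2⁴ = 16
16 = (1,0)_16 → 1⁴ + 0⁴ = 1  — reached 1.
That took 9 steps.

9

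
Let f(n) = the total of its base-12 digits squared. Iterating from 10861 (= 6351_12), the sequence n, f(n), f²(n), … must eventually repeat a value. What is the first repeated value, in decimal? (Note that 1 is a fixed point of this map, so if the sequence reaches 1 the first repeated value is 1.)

5

10861 = (6,3,5,1)_12 → 6² + 3² + 5² + 1² = 36 + 9 + 25 + 1 = 71
71 = (5,11)_12 → 5² + 11² = 25 + 121 = 146
146 = (1,0,2)_12 → 1² + 0² + 2² = 1 + 0 + 4 = 5
5 = (5)_12 → 5² = 25
25 = (2,1)_12 → 2² + 1² = 4 + 1 = 5  — 5 already appeared earlier.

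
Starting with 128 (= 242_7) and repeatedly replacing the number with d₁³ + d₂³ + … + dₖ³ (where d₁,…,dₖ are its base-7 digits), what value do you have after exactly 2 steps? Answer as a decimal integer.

128 = (2,4,2)_7 → 2³ + 4³ + 2³ = 8 + 64 + 8 = 80
80 = (1,4,3)_7 → 1³ + 4³ + 3³ = 1 + 64 + 27 = 92

92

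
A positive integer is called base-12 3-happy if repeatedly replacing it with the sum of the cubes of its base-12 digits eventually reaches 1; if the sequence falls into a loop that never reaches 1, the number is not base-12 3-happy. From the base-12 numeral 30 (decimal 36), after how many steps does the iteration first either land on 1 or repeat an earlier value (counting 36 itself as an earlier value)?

13

36 = (3,0)_12 → 3³ + 0³ = 27 + 0 = 27
27 = (2,3)_12 → 2³ + 3³ = 8 + 27 = 35
35 = (2,11)_12 → 2³ + 11³ = 8 + 1331 = 1339
1339 = (9,3,7)_12 → 9³ + 3³ + 7³ = 729 + 27 + 343 = 1099
1099 = (7,7,7)_12 → 7³ + 7³ + 7³ = 343 + 343 + 343 = 1029
1029 = (7,1,9)_12 → 7³ + 1³ + 9³ = 343 + 1 + 729 = 1073
1073 = (7,5,5)_12 → 7³ + 5³ + 5³ = 343 + 125 + 125 = 593
593 = (4,1,5)_12 → 4³ + 1³ + 5³ = 64 + 1 + 125 = 190
190 = (1,3,10)_12 → 1³ + 3³ + 10³ = 1 + 27 + 1000 = 1028
1028 = (7,1,8)_12 → 7³ + 1³ + 8³ = 343 + 1 + 512 = 856
856 = (5,11,4)_12 → 5³ + 11³ + 4³ = 125 + 1331 + 64 = 1520
1520 = (10,6,8)_12 → 10³ + 6³ + 8³ = 1000 + 216 + 512 = 1728
1728 = (1,0,0,0)_12 → 1³ + 0³ + 0³ + 0³ = 1 + 0 + 0 + 0 = 1  — reached 1.
That took 13 steps.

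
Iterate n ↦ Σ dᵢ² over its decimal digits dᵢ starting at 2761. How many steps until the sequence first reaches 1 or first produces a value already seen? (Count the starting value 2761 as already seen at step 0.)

2761 → 2² + 7² + 6² + 1² = 4 + 49 + 36 + 1 = 90
90 → 9² + 0² = 81 + 0 = 81
81 → 8² + 1² = 64 + 1 = 65
65 → 6² + 5² = 36 + 25 = 61
61 → 6² + 1² = 36 + 1 = 37
37 → 3² + 7² = 9 + 49 = 58
58 → 5² + 8² = 25 + 64 = 89
89 → 8² + 9² = 64 + 81 = 145
145 → 1² + 4² + 5² = 1 + 16 + 25 = 42
42 → 4² + 2² = 16 + 4 = 20
20 → 2² + 0² = 4 + 0 = 4
4 → 4² = 16
16 → 1² + 6² = 1 + 36 = 37  — 37 repeats.
That took 13 steps.

13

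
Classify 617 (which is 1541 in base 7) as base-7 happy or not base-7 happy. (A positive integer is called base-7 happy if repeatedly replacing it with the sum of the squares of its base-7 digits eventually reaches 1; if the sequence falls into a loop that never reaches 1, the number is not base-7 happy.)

617 = (1,5,4,1)_7 → 1² + 5² + 4² + 1² = 1 + 25 + 16 + 1 = 43
43 = (6,1)_7 → 6² + 1² = 36 + 1 = 37
37 = (5,2)_7 → 5² + 2² = 25 + 4 = 29
29 = (4,1)_7 → 4² + 1² = 16 + 1 = 17
17 = (2,3)_7 → 2² + 3² = 4 + 9 = 13
13 = (1,6)_7 → 1² + 6² = 1 + 36 = 37  — 37 already seen; the sequence cycles without reaching 1.

not base-7 happy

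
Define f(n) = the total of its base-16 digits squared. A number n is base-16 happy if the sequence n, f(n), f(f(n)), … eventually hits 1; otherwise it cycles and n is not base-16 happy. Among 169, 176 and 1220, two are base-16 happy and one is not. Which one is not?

169

169: 169 → 181 → 146 → 85 → 50 → 13 → 169  — repeats 169 (not base-16 happy)
176: 176 → 121 → 130 → 68 → 32 → 4 → 16 → 1  — reaches 1 (base-16 happy)
1220: 1220 → 176 → 121 → 130 → 68 → 32 → 4 → 16 → 1  — reaches 1 (base-16 happy)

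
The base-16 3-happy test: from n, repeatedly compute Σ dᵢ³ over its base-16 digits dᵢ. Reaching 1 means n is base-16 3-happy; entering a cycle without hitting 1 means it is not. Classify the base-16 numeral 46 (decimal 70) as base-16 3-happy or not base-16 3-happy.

base-16 3-happy

70 = (4,6)_16 → 4³ + 6³ = 64 + 216 = 280
280 = (1,1,8)_16 → 1³ + 1³ + 8³ = 1 + 1 + 512 = 514
514 = (2,0,2)_16 → 2³ + 0³ + 2³ = 8 + 0 + 8 = 16
16 = (1,0)_16 → 1³ + 0³ = 1 + 0 = 1  — reached 1.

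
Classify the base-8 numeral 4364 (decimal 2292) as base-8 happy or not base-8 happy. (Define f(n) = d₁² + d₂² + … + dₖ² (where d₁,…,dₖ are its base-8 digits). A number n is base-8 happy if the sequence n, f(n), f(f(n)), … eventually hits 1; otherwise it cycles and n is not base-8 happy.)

2292 = (4,3,6,4)_8 → 4² + 3² + 6² + 4² = 77
77 = (1,1,5)_8 → 1² + 1² + 5² = 27
27 = (3,3)_8 → 3² + 3² = 18
18 = (2,2)_8 → 2² + 2² = 8
8 = (1,0)_8 → 1² + 0² = 1  — reached 1.

base-8 happy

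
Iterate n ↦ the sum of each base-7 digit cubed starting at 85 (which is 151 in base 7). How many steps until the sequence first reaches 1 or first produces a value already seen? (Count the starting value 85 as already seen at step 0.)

6

85 = (1,5,1)_7 → 127
127 = (2,4,1)_7 → 73
73 = (1,3,3)_7 → 55
55 = (1,0,6)_7 → 217
217 = (4,3,0)_7 → 91
91 = (1,6,0)_7 → 217  — 217 repeats.
That took 6 steps.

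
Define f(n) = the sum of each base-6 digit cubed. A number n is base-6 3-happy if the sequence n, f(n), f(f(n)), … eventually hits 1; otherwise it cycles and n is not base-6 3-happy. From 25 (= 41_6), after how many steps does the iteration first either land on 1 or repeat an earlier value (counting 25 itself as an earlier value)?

25 = (4,1)_6 → 4³ + 1³ = 65
65 = (1,4,5)_6 → 1³ + 4³ + 5³ = 190
190 = (5,1,4)_6 → 5³ + 1³ + 4³ = 190  — 190 repeats.
That took 3 steps.

3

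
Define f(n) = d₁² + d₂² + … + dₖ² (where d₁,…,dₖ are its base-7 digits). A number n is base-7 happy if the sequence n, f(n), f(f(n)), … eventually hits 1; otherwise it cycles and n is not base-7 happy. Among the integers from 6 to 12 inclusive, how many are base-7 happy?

1

6: 6 → 36 → 26 → 34 → 52 → 10 → 10  (repeats 10)
7: 7 → 1  (reaches 1)
8: 8 → 2 → 4 → 16 → 8  (repeats 8)
9: 9 → 5 → 25 → 25  (repeats 25)
10: 10 → 10  (repeats 10)
11: 11 → 17 → 13 → 37 → 29 → 17  (repeats 17)
12: 12 → 26 → 34 → 52 → 10 → 10  (repeats 10)
base-7 happy: 7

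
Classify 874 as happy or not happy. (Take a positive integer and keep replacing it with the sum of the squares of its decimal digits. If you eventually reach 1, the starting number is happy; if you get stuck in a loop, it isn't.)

happy

874 → 8² + 7² + 4² = 129
129 → 1² + 2² + 9² = 86
86 → 8² + 6² = 100
100 → 1² + 0² + 0² = 1  — reached 1.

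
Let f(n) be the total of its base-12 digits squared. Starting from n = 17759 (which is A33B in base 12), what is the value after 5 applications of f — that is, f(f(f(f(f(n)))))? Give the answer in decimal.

25

17759 = (10,3,3,11)_12 → 10² + 3² + 3² + 11² = 100 + 9 + 9 + 121 = 239
239 = (1,7,11)_12 → 1² + 7² + 11² = 1 + 49 + 121 = 171
171 = (1,2,3)_12 → 1² + 2² + 3² = 1 + 4 + 9 = 14
14 = (1,2)_12 → 1² + 2² = 1 + 4 = 5
5 = (5)_12 → 5² = 25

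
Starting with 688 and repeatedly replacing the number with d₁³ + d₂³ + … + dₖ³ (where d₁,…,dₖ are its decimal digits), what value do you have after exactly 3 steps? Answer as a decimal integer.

688 → 1240
1240 → 73
73 → 370

370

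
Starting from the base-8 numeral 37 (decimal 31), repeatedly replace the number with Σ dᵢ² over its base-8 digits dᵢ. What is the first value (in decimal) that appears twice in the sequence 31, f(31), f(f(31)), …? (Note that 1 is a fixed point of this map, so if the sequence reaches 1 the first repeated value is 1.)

31 = (3,7)_8 → 3² + 7² = 58
58 = (7,2)_8 → 7² + 2² = 53
53 = (6,5)_8 → 6² + 5² = 61
61 = (7,5)_8 → 7² + 5² = 74
74 = (1,1,2)_8 → 1² + 1² + 2² = 6
6 = (6)_8 → 6² = 36
36 = (4,4)_8 → 4² + 4² = 32
32 = (4,0)_8 → 4² + 0² = 16
16 = (2,0)_8 → 2² + 0² = 4
4 = (4)_8 → 4² = 16  — 16 already appeared earlier.

16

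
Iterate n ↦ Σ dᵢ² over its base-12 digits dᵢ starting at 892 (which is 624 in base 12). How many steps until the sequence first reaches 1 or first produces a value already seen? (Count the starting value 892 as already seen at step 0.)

892 = (6,2,4)_12 → 6² + 2² + 4² = 56
56 = (4,8)_12 → 4² + 8² = 80
80 = (6,8)_12 → 6² + 8² = 100
100 = (8,4)_12 → 8² + 4² = 80  — 80 repeats.
That took 4 steps.

4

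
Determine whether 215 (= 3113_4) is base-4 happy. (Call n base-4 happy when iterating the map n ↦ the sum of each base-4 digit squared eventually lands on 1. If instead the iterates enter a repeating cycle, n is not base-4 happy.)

215 = (3,1,1,3)_4 → 3² + 1² + 1² + 3² = 20
20 = (1,1,0)_4 → 1² + 1² + 0² = 2
2 = (2)_4 → 2² = 4
4 = (1,0)_4 → 1² + 0² = 1  — reached 1.

base-4 happy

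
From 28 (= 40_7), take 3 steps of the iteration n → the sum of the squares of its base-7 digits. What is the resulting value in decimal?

2

28 = (4,0)_7 → 4² + 0² = 16 + 0 = 16
16 = (2,2)_7 → 2² + 2² = 4 + 4 = 8
8 = (1,1)_7 → 1² + 1² = 1 + 1 = 2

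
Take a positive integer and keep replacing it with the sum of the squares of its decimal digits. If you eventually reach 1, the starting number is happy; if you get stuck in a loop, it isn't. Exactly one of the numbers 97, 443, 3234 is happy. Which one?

97: 97 → 130 → 10 → 1  — reaches 1 (happy)
443: 443 → 41 → 17 → 50 → 25 → 29 → 85 → 89 → 145 → 42 → 20 → 4 → 16 → 37 → 58 → 89  — repeats 89 (not happy)
3234: 3234 → 38 → 73 → 58 → 89 → 145 → 42 → 20 → 4 → 16 → 37 → 58  — repeats 58 (not happy)

97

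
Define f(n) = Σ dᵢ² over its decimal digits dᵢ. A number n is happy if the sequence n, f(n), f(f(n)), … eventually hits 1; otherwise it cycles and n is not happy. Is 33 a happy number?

33 → 3² + 3² = 18
18 → 1² + 8² = 65
65 → 6² + 5² = 61
61 → 6² + 1² = 37
37 → 3² + 7² = 58
58 → 5² + 8² = 89
89 → 8² + 9² = 145
145 → 1² + 4² + 5² = 42
42 → 4² + 2² = 20
20 → 2² + 0² = 4
4 → 4² = 16
16 → 1² + 6² = 37  — 37 already seen; the sequence cycles without reaching 1.

not happy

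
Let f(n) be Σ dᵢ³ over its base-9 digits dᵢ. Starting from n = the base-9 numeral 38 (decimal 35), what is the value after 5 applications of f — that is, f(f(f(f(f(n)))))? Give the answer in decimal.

35 = (3,8)_9 → 3³ + 8³ = 539
539 = (6,5,8)_9 → 6³ + 5³ + 8³ = 853
853 = (1,1,4,7)_9 → 1³ + 1³ + 4³ + 7³ = 409
409 = (5,0,4)_9 → 5³ + 0³ + 4³ = 189
189 = (2,3,0)_9 → 2³ + 3³ + 0³ = 35

35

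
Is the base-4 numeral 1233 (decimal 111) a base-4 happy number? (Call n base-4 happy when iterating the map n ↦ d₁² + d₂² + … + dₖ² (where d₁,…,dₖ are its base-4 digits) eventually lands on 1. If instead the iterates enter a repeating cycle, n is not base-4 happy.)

111 = (1,2,3,3)_4 → 1² + 2² + 3² + 3² = 23
23 = (1,1,3)_4 → 1² + 1² + 3² = 11
11 = (2,3)_4 → 2² + 3² = 13
13 = (3,1)_4 → 3² + 1² = 10
10 = (2,2)_4 → 2² + 2² = 8
8 = (2,0)_4 → 2² + 0² = 4
4 = (1,0)_4 → 1² + 0² = 1  — reached 1.

base-4 happy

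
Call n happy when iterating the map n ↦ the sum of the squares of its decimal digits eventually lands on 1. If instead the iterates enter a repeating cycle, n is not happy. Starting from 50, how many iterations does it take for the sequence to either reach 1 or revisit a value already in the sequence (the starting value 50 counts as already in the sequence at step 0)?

50 → 5² + 0² = 25 + 0 = 25
25 → 2² + 5² = 4 + 25 = 29
29 → 2² + 9² = 4 + 81 = 85
85 → 8² + 5² = 64 + 25 = 89
89 → 8² + 9² = 64 + 81 = 145
145 → 1² + 4² + 5² = 1 + 16 + 25 = 42
42 → 4² + 2² = 16 + 4 = 20
20 → 2² + 0² = 4 + 0 = 4
4 → 4² = 16
16 → 1² + 6² = 1 + 36 = 37
37 → 3² + 7² = 9 + 49 = 58
58 → 5² + 8² = 25 + 64 = 89  — 89 repeats.
That took 12 steps.

12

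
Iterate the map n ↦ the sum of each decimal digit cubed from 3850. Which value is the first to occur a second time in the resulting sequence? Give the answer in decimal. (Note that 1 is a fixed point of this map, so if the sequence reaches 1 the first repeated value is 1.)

3850 → 664
664 → 496
496 → 1009
1009 → 730
730 → 370
370 → 370  — 370 already appeared earlier.

370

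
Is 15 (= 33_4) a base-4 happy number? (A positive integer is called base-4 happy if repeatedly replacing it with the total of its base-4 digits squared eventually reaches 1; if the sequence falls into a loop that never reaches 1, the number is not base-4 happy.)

base-4 happy

15 = (3,3)_4 → 3² + 3² = 18
18 = (1,0,2)_4 → 1² + 0² + 2² = 5
5 = (1,1)_4 → 1² + 1² = 2
2 = (2)_4 → 2² = 4
4 = (1,0)_4 → 1² + 0² = 1  — reached 1.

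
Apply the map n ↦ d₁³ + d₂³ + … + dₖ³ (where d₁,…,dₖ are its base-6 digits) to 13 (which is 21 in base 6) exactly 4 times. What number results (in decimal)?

62

13 = (2,1)_6 → 2³ + 1³ = 8 + 1 = 9
9 = (1,3)_6 → 1³ + 3³ = 1 + 27 = 28
28 = (4,4)_6 → 4³ + 4³ = 64 + 64 = 128
128 = (3,3,2)_6 → 3³ + 3³ + 2³ = 27 + 27 + 8 = 62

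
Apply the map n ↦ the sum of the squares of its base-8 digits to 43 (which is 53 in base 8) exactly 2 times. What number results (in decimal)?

43 = (5,3)_8 → 5² + 3² = 25 + 9 = 34
34 = (4,2)_8 → 4² + 2² = 16 + 4 = 20

20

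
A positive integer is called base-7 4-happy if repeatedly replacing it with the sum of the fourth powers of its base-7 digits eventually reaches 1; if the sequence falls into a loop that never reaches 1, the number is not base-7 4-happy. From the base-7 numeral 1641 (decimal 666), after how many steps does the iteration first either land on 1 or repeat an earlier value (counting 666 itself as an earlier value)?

13

666 = (1,6,4,1)_7 → 1⁴ + 6⁴ + 4⁴ + 1⁴ = 1554
1554 = (4,3,5,0)_7 → 4⁴ + 3⁴ + 5⁴ + 0⁴ = 962
962 = (2,5,4,3)_7 → 2⁴ + 5⁴ + 4⁴ + 3⁴ = 978
978 = (2,5,6,5)_7 → 2⁴ + 5⁴ + 6⁴ + 5⁴ = 2562
2562 = (1,0,3,2,0)_7 → 1⁴ + 0⁴ + 3⁴ + 2⁴ + 0⁴ = 98
98 = (2,0,0)_7 → 2⁴ + 0⁴ + 0⁴ = 16
16 = (2,2)_7 → 2⁴ + 2⁴ = 32
32 = (4,4)_7 → 4⁴ + 4⁴ = 512
512 = (1,3,3,1)_7 → 1⁴ + 3⁴ + 3⁴ + 1⁴ = 164
164 = (3,2,3)_7 → 3⁴ + 2⁴ + 3⁴ = 178
178 = (3,4,3)_7 → 3⁴ + 4⁴ + 3⁴ = 418
418 = (1,1,3,5)_7 → 1⁴ + 1⁴ + 3⁴ + 5⁴ = 708
708 = (2,0,3,1)_7 → 2⁴ + 0⁴ + 3⁴ + 1⁴ = 98  — 98 repeats.
That took 13 steps.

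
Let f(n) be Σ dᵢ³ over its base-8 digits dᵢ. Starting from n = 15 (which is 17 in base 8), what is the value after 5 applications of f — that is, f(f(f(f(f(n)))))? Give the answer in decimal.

55

15 = (1,7)_8 → 1³ + 7³ = 1 + 343 = 344
344 = (5,3,0)_8 → 5³ + 3³ + 0³ = 125 + 27 + 0 = 152
152 = (2,3,0)_8 → 2³ + 3³ + 0³ = 8 + 27 + 0 = 35
35 = (4,3)_8 → 4³ + 3³ = 64 + 27 = 91
91 = (1,3,3)_8 → 1³ + 3³ + 3³ = 1 + 27 + 27 = 55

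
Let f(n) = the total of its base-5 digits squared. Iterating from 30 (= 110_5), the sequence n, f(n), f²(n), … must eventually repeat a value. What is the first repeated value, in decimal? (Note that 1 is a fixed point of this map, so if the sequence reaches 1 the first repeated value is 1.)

30 = (1,1,0)_5 → 1² + 1² + 0² = 2
2 = (2)_5 → 2² = 4
4 = (4)_5 → 4² = 16
16 = (3,1)_5 → 3² + 1² = 10
10 = (2,0)_5 → 2² + 0² = 4  — 4 already appeared earlier.

4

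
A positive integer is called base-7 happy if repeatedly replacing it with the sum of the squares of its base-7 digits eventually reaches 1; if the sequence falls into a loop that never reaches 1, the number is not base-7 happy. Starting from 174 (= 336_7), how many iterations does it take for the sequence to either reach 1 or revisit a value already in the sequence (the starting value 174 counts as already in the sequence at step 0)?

6

174 = (3,3,6)_7 → 3² + 3² + 6² = 54
54 = (1,0,5)_7 → 1² + 0² + 5² = 26
26 = (3,5)_7 → 3² + 5² = 34
34 = (4,6)_7 → 4² + 6² = 52
52 = (1,0,3)_7 → 1² + 0² + 3² = 10
10 = (1,3)_7 → 1² + 3² = 10  — 10 repeats.
That took 6 steps.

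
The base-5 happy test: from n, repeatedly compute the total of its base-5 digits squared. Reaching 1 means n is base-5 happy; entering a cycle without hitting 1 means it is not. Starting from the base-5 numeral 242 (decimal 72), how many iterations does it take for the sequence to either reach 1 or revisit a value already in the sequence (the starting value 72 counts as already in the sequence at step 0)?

8

72 = (2,4,2)_5 → 2² + 4² + 2² = 24
24 = (4,4)_5 → 4² + 4² = 32
32 = (1,1,2)_5 → 1² + 1² + 2² = 6
6 = (1,1)_5 → 1² + 1² = 2
2 = (2)_5 → 2² = 4
4 = (4)_5 → 4² = 16
16 = (3,1)_5 → 3² + 1² = 10
10 = (2,0)_5 → 2² + 0² = 4  — 4 repeats.
That took 8 steps.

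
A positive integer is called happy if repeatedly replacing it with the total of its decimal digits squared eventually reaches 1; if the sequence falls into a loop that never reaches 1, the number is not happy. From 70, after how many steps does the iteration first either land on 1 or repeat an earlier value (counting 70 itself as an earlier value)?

5

70 → 7² + 0² = 49
49 → 4² + 9² = 97
97 → 9² + 7² = 130
130 → 1² + 3² + 0² = 10
10 → 1² + 0² = 1  — reached 1.
That took 5 steps.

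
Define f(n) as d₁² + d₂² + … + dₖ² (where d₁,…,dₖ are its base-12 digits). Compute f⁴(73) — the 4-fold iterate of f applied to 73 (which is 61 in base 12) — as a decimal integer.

73 = (6,1)_12 → 6² + 1² = 36 + 1 = 37
37 = (3,1)_12 → 3² + 1² = 9 + 1 = 10
10 = (10)_12 → 10² = 100
100 = (8,4)_12 → 8² + 4² = 64 + 16 = 80

80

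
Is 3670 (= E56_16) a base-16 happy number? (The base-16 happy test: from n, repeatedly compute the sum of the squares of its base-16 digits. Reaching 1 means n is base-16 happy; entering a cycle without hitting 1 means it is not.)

3670 = (14,5,6)_16 → 14² + 5² + 6² = 196 + 25 + 36 = 257
257 = (1,0,1)_16 → 1² + 0² + 1² = 1 + 0 + 1 = 2
2 = (2)_16 → 2² = 4
4 = (4)_16 → 4² = 16
16 = (1,0)_16 → 1² + 0² = 1 + 0 = 1  — reached 1.

base-16 happy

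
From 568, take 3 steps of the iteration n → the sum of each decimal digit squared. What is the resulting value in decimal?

568 → 5² + 6² + 8² = 125
125 → 1² + 2² + 5² = 30
30 → 3² + 0² = 9

9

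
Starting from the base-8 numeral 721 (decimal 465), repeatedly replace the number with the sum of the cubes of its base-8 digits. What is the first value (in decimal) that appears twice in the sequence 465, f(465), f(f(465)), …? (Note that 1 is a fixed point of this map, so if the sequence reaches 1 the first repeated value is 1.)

465 = (7,2,1)_8 → 7³ + 2³ + 1³ = 352
352 = (5,4,0)_8 → 5³ + 4³ + 0³ = 189
189 = (2,7,5)_8 → 2³ + 7³ + 5³ = 476
476 = (7,3,4)_8 → 7³ + 3³ + 4³ = 434
434 = (6,6,2)_8 → 6³ + 6³ + 2³ = 440
440 = (6,7,0)_8 → 6³ + 7³ + 0³ = 559
559 = (1,0,5,7)_8 → 1³ + 0³ + 5³ + 7³ = 469
469 = (7,2,5)_8 → 7³ + 2³ + 5³ = 476  — 476 already appeared earlier.

476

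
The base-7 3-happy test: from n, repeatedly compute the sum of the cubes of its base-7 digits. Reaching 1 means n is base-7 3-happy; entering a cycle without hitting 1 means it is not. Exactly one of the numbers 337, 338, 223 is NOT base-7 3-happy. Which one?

338

337: 337 → 433 → 343 → 1  — reaches 1 (base-7 3-happy)
338: 338 → 440 → 434 → 218 → 92 → 218  — repeats 218 (not base-7 3-happy)
223: 223 → 307 → 433 → 343 → 1  — reaches 1 (base-7 3-happy)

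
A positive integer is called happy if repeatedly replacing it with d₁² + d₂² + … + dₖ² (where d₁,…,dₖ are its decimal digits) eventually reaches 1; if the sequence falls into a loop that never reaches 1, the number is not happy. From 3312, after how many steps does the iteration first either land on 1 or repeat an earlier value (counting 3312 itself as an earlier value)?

4

3312 → 3² + 3² + 1² + 2² = 23
23 → 2² + 3² = 13
13 → 1² + 3² = 10
10 → 1² + 0² = 1  — reached 1.
That took 4 steps.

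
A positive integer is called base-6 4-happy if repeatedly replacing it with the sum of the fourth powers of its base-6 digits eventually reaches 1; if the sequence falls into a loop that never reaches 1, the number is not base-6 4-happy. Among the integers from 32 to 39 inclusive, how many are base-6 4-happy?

1

32: 32 → 641 → 1522 → 259 → 4 → 256 → 258 → 3 → 81 → 98 → 288 → 17 → 641  — not base-6 4-happy
33: 33 → 706 → 419 → 1332 → 2 → 16 → 272 → 99 → 353 → 963 → 609 → 978 → 338 → 114 → 82 → 273 → 164 → 353  — not base-6 4-happy
34: 34 → 881 → 897 → 962 → 544 → 353 → 963 → 609 → 978 → 338 → 114 → 82 → 273 → 164 → 353  — not base-6 4-happy
35: 35 → 1250 → 1153 → 642 → 1266 → 1251 → 1218 → 1331 → 1251  — not base-6 4-happy
36: 36 → 1  — base-6 4-happy
37: 37 → 2 → 16 → 272 → 99 → 353 → 963 → 609 → 978 → 338 → 114 → 82 → 273 → 164 → 353  — not base-6 4-happy
38: 38 → 17 → 641 → 1522 → 259 → 4 → 256 → 258 → 3 → 81 → 98 → 288 → 17  — not base-6 4-happy
39: 39 → 82 → 273 → 164 → 353 → 963 → 609 → 978 → 338 → 114 → 82  — not base-6 4-happy
base-6 4-happy: 36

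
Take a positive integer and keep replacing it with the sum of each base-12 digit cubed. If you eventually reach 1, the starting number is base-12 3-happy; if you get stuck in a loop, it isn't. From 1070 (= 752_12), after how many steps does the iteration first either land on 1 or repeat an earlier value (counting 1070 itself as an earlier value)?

1070 = (7,5,2)_12 → 7³ + 5³ + 2³ = 476
476 = (3,3,8)_12 → 3³ + 3³ + 8³ = 566
566 = (3,11,2)_12 → 3³ + 11³ + 2³ = 1366
1366 = (9,5,10)_12 → 9³ + 5³ + 10³ = 1854
1854 = (1,0,10,6)_12 → 1³ + 0³ + 10³ + 6³ = 1217
1217 = (8,5,5)_12 → 8³ + 5³ + 5³ = 762
762 = (5,3,6)_12 → 5³ + 3³ + 6³ = 368
368 = (2,6,8)_12 → 2³ + 6³ + 8³ = 736
736 = (5,1,4)_12 → 5³ + 1³ + 4³ = 190
190 = (1,3,10)_12 → 1³ + 3³ + 10³ = 1028
1028 = (7,1,8)_12 → 7³ + 1³ + 8³ = 856
856 = (5,11,4)_12 → 5³ + 11³ + 4³ = 1520
1520 = (10,6,8)_12 → 10³ + 6³ + 8³ = 1728
1728 = (1,0,0,0)_12 → 1³ + 0³ + 0³ + 0³ = 1  — reached 1.
That took 14 steps.

14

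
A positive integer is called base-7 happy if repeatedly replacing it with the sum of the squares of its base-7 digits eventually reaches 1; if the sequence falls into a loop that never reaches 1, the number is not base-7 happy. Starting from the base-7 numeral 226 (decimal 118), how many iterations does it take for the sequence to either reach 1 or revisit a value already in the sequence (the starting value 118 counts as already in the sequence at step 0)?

8

118 = (2,2,6)_7 → 2² + 2² + 6² = 44
44 = (6,2)_7 → 6² + 2² = 40
40 = (5,5)_7 → 5² + 5² = 50
50 = (1,0,1)_7 → 1² + 0² + 1² = 2
2 = (2)_7 → 2² = 4
4 = (4)_7 → 4² = 16
16 = (2,2)_7 → 2² + 2² = 8
8 = (1,1)_7 → 1² + 1² = 2  — 2 repeats.
That took 8 steps.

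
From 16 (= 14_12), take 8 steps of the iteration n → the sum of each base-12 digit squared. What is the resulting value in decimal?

128

16 = (1,4)_12 → 1² + 4² = 17
17 = (1,5)_12 → 1² + 5² = 26
26 = (2,2)_12 → 2² + 2² = 8
8 = (8)_12 → 8² = 64
64 = (5,4)_12 → 5² + 4² = 41
41 = (3,5)_12 → 3² + 5² = 34
34 = (2,10)_12 → 2² + 10² = 104
104 = (8,8)_12 → 8² + 8² = 128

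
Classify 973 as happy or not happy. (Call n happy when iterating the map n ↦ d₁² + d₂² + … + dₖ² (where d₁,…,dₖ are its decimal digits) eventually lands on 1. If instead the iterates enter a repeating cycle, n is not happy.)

973 → 9² + 7² + 3² = 81 + 49 + 9 = 139
139 → 1² + 3² + 9² = 1 + 9 + 81 = 91
91 → 9² + 1² = 81 + 1 = 82
82 → 8² + 2² = 64 + 4 = 68
68 → 6² + 8² = 36 + 64 = 100
100 → 1² + 0² + 0² = 1 + 0 + 0 = 1  — reached 1.

happy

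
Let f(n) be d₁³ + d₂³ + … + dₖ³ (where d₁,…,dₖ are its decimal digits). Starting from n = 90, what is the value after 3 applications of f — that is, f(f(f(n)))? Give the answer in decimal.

90 → 9³ + 0³ = 729 + 0 = 729
729 → 7³ + 2³ + 9³ = 343 + 8 + 729 = 1080
1080 → 1³ + 0³ + 8³ + 0³ = 1 + 0 + 512 + 0 = 513

513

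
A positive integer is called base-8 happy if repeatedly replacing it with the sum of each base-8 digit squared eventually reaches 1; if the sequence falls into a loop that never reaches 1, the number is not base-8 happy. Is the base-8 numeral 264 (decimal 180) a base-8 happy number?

not base-8 happy

180 = (2,6,4)_8 → 2² + 6² + 4² = 4 + 36 + 16 = 56
56 = (7,0)_8 → 7² + 0² = 49 + 0 = 49
49 = (6,1)_8 → 6² + 1² = 36 + 1 = 37
37 = (4,5)_8 → 4² + 5² = 16 + 25 = 41
41 = (5,1)_8 → 5² + 1² = 25 + 1 = 26
26 = (3,2)_8 → 3² + 2² = 9 + 4 = 13
13 = (1,5)_8 → 1² + 5² = 1 + 25 = 26  — 26 already seen; the sequence cycles without reaching 1.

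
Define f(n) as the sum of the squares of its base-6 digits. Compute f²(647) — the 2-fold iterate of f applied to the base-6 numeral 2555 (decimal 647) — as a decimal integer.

6

647 = (2,5,5,5)_6 → 2² + 5² + 5² + 5² = 4 + 25 + 25 + 25 = 79
79 = (2,1,1)_6 → 2² + 1² + 1² = 4 + 1 + 1 = 6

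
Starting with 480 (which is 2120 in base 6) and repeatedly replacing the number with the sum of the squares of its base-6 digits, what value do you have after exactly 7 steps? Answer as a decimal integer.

480 = (2,1,2,0)_6 → 2² + 1² + 2² + 0² = 4 + 1 + 4 + 0 = 9
9 = (1,3)_6 → 1² + 3² = 1 + 9 = 10
10 = (1,4)_6 → 1² + 4² = 1 + 16 = 17
17 = (2,5)_6 → 2² + 5² = 4 + 25 = 29
29 = (4,5)_6 → 4² + 5² = 16 + 25 = 41
41 = (1,0,5)_6 → 1² + 0² + 5² = 1 + 0 + 25 = 26
26 = (4,2)_6 → 4² + 2² = 16 + 4 = 20

20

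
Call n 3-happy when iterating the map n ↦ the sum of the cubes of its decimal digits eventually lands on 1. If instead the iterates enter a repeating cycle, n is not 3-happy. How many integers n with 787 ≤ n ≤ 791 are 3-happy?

1

787: 787 → 1198 → 1243 → 100 → 1  (reaches 1)
788: 788 → 1367 → 587 → 980 → 1241 → 74 → 407 → 407  (repeats 407)
789: 789 → 1584 → 702 → 351 → 153 → 153  (repeats 153)
790: 790 → 1072 → 352 → 160 → 217 → 352  (repeats 352)
791: 791 → 1073 → 371 → 371  (repeats 371)
3-happy: 787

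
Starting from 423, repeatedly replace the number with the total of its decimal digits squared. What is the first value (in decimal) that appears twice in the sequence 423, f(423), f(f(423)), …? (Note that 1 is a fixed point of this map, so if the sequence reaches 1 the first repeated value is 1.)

423 → 4² + 2² + 3² = 29
29 → 2² + 9² = 85
85 → 8² + 5² = 89
89 → 8² + 9² = 145
145 → 1² + 4² + 5² = 42
42 → 4² + 2² = 20
20 → 2² + 0² = 4
4 → 4² = 16
16 → 1² + 6² = 37
37 → 3² + 7² = 58
58 → 5² + 8² = 89  — 89 already appeared earlier.

89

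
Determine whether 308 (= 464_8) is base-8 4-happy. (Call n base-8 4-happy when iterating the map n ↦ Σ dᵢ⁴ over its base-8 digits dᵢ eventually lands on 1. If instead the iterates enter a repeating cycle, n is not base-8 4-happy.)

not base-8 4-happy

308 = (4,6,4)_8 → 4⁴ + 6⁴ + 4⁴ = 256 + 1296 + 256 = 1808
1808 = (3,4,2,0)_8 → 3⁴ + 4⁴ + 2⁴ + 0⁴ = 81 + 256 + 16 + 0 = 353
353 = (5,4,1)_8 → 5⁴ + 4⁴ + 1⁴ = 625 + 256 + 1 = 882
882 = (1,5,6,2)_8 → 1⁴ + 5⁴ + 6⁴ + 2⁴ = 1 + 625 + 1296 + 16 = 1938
1938 = (3,6,2,2)_8 → 3⁴ + 6⁴ + 2⁴ + 2⁴ = 81 + 1296 + 16 + 16 = 1409
1409 = (2,6,0,1)_8 → 2⁴ + 6⁴ + 0⁴ + 1⁴ = 16 + 1296 + 0 + 1 = 1313
1313 = (2,4,4,1)_8 → 2⁴ + 4⁴ + 4⁴ + 1⁴ = 16 + 256 + 256 + 1 = 529
529 = (1,0,2,1)_8 → 1⁴ + 0⁴ + 2⁴ + 1⁴ = 1 + 0 + 16 + 1 = 18
18 = (2,2)_8 → 2⁴ + 2⁴ = 16 + 16 = 32
32 = (4,0)_8 → 4⁴ + 0⁴ = 256 + 0 = 256
256 = (4,0,0)_8 → 4⁴ + 0⁴ + 0⁴ = 256 + 0 + 0 = 256  — 256 already seen; the sequence cycles without reaching 1.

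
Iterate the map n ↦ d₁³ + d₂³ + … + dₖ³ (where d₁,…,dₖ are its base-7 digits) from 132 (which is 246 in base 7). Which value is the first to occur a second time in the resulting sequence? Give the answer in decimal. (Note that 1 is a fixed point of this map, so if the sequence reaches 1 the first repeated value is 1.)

342

132 = (2,4,6)_7 → 2³ + 4³ + 6³ = 288
288 = (5,6,1)_7 → 5³ + 6³ + 1³ = 342
342 = (6,6,6)_7 → 6³ + 6³ + 6³ = 648
648 = (1,6,1,4)_7 → 1³ + 6³ + 1³ + 4³ = 282
282 = (5,5,2)_7 → 5³ + 5³ + 2³ = 258
258 = (5,1,6)_7 → 5³ + 1³ + 6³ = 342  — 342 already appeared earlier.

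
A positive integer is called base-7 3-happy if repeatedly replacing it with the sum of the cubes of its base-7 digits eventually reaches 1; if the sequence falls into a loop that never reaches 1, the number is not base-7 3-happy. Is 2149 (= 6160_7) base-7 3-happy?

2149 = (6,1,6,0)_7 → 6³ + 1³ + 6³ + 0³ = 216 + 1 + 216 + 0 = 433
433 = (1,1,5,6)_7 → 1³ + 1³ + 5³ + 6³ = 1 + 1 + 125 + 216 = 343
343 = (1,0,0,0)_7 → 1³ + 0³ + 0³ + 0³ = 1 + 0 + 0 + 0 = 1  — reached 1.

base-7 3-happy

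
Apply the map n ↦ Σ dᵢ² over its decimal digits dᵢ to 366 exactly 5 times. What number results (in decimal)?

366 → 81
81 → 65
65 → 61
61 → 37
37 → 58

58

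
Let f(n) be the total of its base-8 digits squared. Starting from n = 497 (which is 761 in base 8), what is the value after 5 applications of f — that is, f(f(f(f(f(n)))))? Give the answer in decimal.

26

497 = (7,6,1)_8 → 7² + 6² + 1² = 86
86 = (1,2,6)_8 → 1² + 2² + 6² = 41
41 = (5,1)_8 → 5² + 1² = 26
26 = (3,2)_8 → 3² + 2² = 13
13 = (1,5)_8 → 1² + 5² = 26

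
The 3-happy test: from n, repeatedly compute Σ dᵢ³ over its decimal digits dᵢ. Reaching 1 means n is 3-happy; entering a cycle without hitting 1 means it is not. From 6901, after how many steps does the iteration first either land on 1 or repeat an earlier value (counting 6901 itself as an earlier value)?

6901 → 946
946 → 1009
1009 → 730
730 → 370
370 → 370  — 370 repeats.
That took 5 steps.

5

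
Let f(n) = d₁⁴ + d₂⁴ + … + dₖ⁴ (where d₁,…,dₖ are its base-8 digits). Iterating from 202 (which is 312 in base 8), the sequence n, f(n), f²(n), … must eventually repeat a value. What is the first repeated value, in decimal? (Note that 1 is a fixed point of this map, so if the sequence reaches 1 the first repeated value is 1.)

273

202 = (3,1,2)_8 → 3⁴ + 1⁴ + 2⁴ = 98
98 = (1,4,2)_8 → 1⁴ + 4⁴ + 2⁴ = 273
273 = (4,2,1)_8 → 4⁴ + 2⁴ + 1⁴ = 273  — 273 already appeared earlier.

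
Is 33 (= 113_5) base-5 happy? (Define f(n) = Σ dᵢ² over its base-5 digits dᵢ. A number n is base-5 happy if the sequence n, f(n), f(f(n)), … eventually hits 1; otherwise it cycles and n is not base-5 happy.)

base-5 happy

33 = (1,1,3)_5 → 1² + 1² + 3² = 1 + 1 + 9 = 11
11 = (2,1)_5 → 2² + 1² = 4 + 1 = 5
5 = (1,0)_5 → 1² + 0² = 1 + 0 = 1  — reached 1.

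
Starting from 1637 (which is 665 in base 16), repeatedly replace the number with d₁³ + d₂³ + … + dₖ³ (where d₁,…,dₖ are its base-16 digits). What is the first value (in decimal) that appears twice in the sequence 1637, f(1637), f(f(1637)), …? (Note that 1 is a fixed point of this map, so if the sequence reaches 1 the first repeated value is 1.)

1637

1637 = (6,6,5)_16 → 557
557 = (2,2,13)_16 → 2213
2213 = (8,10,5)_16 → 1637  — 1637 already appeared earlier.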